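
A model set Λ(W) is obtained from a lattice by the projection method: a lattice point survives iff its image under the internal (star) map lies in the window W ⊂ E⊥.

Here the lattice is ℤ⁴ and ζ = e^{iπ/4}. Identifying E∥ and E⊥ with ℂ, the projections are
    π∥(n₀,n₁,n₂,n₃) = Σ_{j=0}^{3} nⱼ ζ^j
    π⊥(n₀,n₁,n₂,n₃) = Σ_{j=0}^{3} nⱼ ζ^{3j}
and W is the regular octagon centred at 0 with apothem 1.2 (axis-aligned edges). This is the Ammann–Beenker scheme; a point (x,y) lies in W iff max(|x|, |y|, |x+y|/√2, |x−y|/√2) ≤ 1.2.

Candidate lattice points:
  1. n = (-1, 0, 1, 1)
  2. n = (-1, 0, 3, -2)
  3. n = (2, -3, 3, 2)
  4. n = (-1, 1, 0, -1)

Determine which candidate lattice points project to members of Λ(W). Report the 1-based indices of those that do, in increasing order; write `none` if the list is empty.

1

With ζ = e^{iπ/4} the internal vectors are ζ^0,ζ^3,ζ^6,ζ^9.
candidate 1: n = (-1, 0, 1, 1) → π⊥ ≈ (-0.292893, -0.292893); max(|x|,|y|,|x±y|/√2) = 0.414214 ≤ 1.2 ⇒ ∈ W
candidate 2: n = (-1, 0, 3, -2) → π⊥ ≈ (-2.414214, -4.414214); max(|x|,|y|,|x±y|/√2) = 4.828427 > 1.2 ⇒ ∉ W
candidate 3: n = (2, -3, 3, 2) → π⊥ ≈ (+5.535534, -3.707107); max(|x|,|y|,|x±y|/√2) = 6.535534 > 1.2 ⇒ ∉ W
candidate 4: n = (-1, 1, 0, -1) → π⊥ ≈ (-2.414214, +0.000000); max(|x|,|y|,|x±y|/√2) = 2.414214 > 1.2 ⇒ ∉ W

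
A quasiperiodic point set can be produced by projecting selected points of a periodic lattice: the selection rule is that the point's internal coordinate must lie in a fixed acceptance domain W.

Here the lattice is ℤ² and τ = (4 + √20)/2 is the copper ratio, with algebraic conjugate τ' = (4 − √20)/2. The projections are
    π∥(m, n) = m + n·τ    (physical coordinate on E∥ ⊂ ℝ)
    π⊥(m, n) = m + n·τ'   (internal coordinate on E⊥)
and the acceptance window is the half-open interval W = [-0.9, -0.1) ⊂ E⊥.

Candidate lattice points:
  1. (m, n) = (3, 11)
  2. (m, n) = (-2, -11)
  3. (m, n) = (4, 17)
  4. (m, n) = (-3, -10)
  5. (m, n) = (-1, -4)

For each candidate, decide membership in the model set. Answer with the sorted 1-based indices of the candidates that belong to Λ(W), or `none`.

4

τ' = (4−√20)/2 ≈ -0.23607.
#1 (3,11): internal coord 3 + (11)·τ' = +0.40325; +0.40325 ∉ [-0.9, -0.1) → out
#2 (-2,-11): internal coord -2 + (-11)·τ' = +0.59675; +0.59675 ∉ [-0.9, -0.1) → out
#3 (4,17): internal coord 4 + (17)·τ' = -0.01316; -0.01316 ∉ [-0.9, -0.1) → out
#4 (-3,-10): internal coord -3 + (-10)·τ' = -0.63932; -0.63932 ∈ [-0.9, -0.1) → IN Λ
#5 (-1,-4): internal coord -1 + (-4)·τ' = -0.05573; -0.05573 ∉ [-0.9, -0.1) → out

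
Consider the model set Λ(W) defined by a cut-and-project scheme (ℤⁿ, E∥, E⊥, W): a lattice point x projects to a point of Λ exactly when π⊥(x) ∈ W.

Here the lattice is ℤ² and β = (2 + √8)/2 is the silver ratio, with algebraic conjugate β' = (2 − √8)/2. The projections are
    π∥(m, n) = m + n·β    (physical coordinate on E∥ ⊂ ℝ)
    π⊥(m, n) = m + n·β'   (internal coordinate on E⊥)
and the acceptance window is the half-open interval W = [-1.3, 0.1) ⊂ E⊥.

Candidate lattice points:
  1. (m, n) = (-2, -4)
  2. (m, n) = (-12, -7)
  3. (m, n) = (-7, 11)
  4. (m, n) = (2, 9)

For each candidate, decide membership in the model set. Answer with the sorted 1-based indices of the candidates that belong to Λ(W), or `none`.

Numerically β ≈ 2.4142 and β' = −1/β ≈ -0.4142.
candidate 1: (m,n)=(-2,-4) → π∥ = -2-4·β ≈ -11.6569, π⊥ = -2-4·β' ≈ -0.3431 ∈ [-1.3, 0.1) ⇒ IN Λ
candidate 2: (m,n)=(-12,-7) → π∥ = -12-7·β ≈ -28.8995, π⊥ = -12-7·β' ≈ -9.1005 ∉ [-1.3, 0.1) ⇒ out
candidate 3: (m,n)=(-7,11) → π∥ = -7+11·β ≈ 19.5563, π⊥ = -7+11·β' ≈ -11.5563 ∉ [-1.3, 0.1) ⇒ out
candidate 4: (m,n)=(2,9) → π∥ = 2+9·β ≈ 23.7279, π⊥ = 2+9·β' ≈ -1.7279 ∉ [-1.3, 0.1) ⇒ out

1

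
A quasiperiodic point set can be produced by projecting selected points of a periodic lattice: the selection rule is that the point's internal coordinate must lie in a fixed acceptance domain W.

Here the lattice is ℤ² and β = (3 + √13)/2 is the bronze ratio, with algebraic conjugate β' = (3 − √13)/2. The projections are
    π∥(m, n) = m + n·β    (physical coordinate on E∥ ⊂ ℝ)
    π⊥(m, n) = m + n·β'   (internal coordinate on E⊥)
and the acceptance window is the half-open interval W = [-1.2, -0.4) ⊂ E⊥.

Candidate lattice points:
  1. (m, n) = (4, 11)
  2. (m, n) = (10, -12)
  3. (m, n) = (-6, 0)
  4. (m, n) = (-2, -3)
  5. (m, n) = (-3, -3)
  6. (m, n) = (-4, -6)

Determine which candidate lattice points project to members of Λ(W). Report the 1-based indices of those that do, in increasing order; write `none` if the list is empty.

Compute β' = (3−√13)/2 = -0.30278, so π⊥(m,n) = m -0.30278·n.
[1] lift (4,11): star map gives 0.66947; window check -1.2 ≤ 0.66947 < -0.4 is false → out
[2] lift (10,-12): star map gives 13.63331; window check -1.2 ≤ 13.63331 < -0.4 is false → out
[3] lift (-6,0): star map gives -6.00000; window check -1.2 ≤ -6.00000 < -0.4 is false → out
[4] lift (-2,-3): star map gives -1.09167; window check -1.2 ≤ -1.09167 < -0.4 is true → IN Λ
[5] lift (-3,-3): star map gives -2.09167; window check -1.2 ≤ -2.09167 < -0.4 is false → out
[6] lift (-4,-6): star map gives -2.18335; window check -1.2 ≤ -2.18335 < -0.4 is false → out

4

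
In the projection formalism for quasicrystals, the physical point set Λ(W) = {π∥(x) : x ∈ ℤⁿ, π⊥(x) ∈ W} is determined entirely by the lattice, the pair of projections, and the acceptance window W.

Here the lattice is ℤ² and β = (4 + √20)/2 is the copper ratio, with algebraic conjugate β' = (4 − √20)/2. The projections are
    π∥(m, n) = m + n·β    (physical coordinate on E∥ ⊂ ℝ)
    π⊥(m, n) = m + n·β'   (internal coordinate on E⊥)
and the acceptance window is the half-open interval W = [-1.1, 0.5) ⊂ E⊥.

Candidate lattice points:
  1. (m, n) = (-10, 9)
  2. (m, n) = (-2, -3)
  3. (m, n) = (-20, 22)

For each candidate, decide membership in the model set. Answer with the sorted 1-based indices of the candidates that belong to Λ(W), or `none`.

none

β' = (4−√20)/2 ≈ -0.2361.
#1 (-10,9): internal coord -10 + (9)·β' = -12.1246; -12.1246 ∉ [-1.1, 0.5) → out
#2 (-2,-3): internal coord -2 + (-3)·β' = -1.2918; -1.2918 ∉ [-1.1, 0.5) → out
#3 (-20,22): internal coord -20 + (22)·β' = -25.1935; -25.1935 ∉ [-1.1, 0.5) → out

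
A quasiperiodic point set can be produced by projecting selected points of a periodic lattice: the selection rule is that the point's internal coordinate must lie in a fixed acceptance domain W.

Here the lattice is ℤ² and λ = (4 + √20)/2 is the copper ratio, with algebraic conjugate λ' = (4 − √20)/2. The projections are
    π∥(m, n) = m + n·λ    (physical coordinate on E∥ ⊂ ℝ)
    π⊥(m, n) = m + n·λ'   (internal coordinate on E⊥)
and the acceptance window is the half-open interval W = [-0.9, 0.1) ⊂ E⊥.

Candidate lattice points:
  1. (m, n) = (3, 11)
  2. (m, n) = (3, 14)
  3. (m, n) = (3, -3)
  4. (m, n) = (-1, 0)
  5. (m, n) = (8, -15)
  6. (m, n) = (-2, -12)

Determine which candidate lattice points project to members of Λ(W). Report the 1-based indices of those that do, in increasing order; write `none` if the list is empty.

2

λ' = (4−√20)/2 ≈ -0.23607.
[1] lift (3,11): star map gives 0.40325; window check -0.9 ≤ 0.40325 < 0.1 is false → out
[2] lift (3,14): star map gives -0.30495; window check -0.9 ≤ -0.30495 < 0.1 is true → IN Λ
[3] lift (3,-3): star map gives 3.70820; window check -0.9 ≤ 3.70820 < 0.1 is false → out
[4] lift (-1,0): star map gives -1.00000; window check -0.9 ≤ -1.00000 < 0.1 is false → out
[5] lift (8,-15): star map gives 11.54102; window check -0.9 ≤ 11.54102 < 0.1 is false → out
[6] lift (-2,-12): star map gives 0.83282; window check -0.9 ≤ 0.83282 < 0.1 is false → out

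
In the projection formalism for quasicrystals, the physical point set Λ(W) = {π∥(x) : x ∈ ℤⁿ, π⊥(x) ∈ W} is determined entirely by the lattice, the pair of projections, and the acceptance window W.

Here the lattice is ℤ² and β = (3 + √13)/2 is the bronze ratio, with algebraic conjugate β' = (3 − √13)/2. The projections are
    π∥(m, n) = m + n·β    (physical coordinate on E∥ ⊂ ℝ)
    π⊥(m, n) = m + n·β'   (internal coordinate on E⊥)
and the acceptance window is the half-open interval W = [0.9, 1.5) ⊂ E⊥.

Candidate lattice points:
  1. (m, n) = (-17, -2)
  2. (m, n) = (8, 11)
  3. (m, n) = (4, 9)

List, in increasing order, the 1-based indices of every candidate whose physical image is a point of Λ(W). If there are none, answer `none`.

Numerically β ≈ 3.30278 and β' = −1/β ≈ -0.30278.
#1 (-17,-2): internal coord -17 + (-2)·β' = -16.39445; -16.39445 ∉ [0.9, 1.5) → out
#2 (8,11): internal coord 8 + (11)·β' = +4.66947; +4.66947 ∉ [0.9, 1.5) → out
#3 (4,9): internal coord 4 + (9)·β' = +1.27502; +1.27502 ∈ [0.9, 1.5) → IN Λ

3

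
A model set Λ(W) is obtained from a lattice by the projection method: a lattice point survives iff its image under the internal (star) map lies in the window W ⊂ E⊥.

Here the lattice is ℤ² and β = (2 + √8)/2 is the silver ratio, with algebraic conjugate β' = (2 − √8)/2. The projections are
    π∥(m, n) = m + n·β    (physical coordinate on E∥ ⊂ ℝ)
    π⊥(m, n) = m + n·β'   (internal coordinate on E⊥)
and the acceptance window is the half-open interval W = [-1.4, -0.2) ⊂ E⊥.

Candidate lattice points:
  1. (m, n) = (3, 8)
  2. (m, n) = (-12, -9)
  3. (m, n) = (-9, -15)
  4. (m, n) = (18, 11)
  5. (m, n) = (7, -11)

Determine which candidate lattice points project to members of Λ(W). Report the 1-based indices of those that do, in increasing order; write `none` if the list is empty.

1

Compute β' = (2−√8)/2 = -0.414214, so π⊥(m,n) = m -0.414214·n.
[1] lift (3,8): star map gives -0.313708; window check -1.4 ≤ -0.313708 < -0.2 is true → IN Λ
[2] lift (-12,-9): star map gives -8.272078; window check -1.4 ≤ -8.272078 < -0.2 is false → out
[3] lift (-9,-15): star map gives -2.786797; window check -1.4 ≤ -2.786797 < -0.2 is false → out
[4] lift (18,11): star map gives 13.443651; window check -1.4 ≤ 13.443651 < -0.2 is false → out
[5] lift (7,-11): star map gives 11.556349; window check -1.4 ≤ 11.556349 < -0.2 is false → out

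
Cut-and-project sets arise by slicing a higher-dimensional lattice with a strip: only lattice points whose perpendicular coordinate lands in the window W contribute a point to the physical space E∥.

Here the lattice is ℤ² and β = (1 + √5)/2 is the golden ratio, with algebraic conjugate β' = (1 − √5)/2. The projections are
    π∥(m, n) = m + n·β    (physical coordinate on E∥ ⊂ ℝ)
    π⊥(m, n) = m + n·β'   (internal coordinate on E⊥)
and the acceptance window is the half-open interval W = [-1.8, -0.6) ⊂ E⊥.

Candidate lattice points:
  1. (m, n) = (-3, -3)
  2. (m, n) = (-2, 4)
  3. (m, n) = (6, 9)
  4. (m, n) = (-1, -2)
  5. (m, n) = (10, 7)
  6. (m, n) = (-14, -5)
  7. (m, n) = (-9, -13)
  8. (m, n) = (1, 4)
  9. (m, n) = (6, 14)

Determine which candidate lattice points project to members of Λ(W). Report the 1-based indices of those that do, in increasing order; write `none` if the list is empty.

β' = (1−√5)/2 ≈ -0.6180.
[1] lift (-3,-3): star map gives -1.1459; window check -1.8 ≤ -1.1459 < -0.6 is true → IN Λ
[2] lift (-2,4): star map gives -4.4721; window check -1.8 ≤ -4.4721 < -0.6 is false → out
[3] lift (6,9): star map gives 0.4377; window check -1.8 ≤ 0.4377 < -0.6 is false → out
[4] lift (-1,-2): star map gives 0.2361; window check -1.8 ≤ 0.2361 < -0.6 is false → out
[5] lift (10,7): star map gives 5.6738; window check -1.8 ≤ 5.6738 < -0.6 is false → out
[6] lift (-14,-5): star map gives -10.9098; window check -1.8 ≤ -10.9098 < -0.6 is false → out
[7] lift (-9,-13): star map gives -0.9656; window check -1.8 ≤ -0.9656 < -0.6 is true → IN Λ
[8] lift (1,4): star map gives -1.4721; window check -1.8 ≤ -1.4721 < -0.6 is true → IN Λ
[9] lift (6,14): star map gives -2.6525; window check -1.8 ≤ -2.6525 < -0.6 is false → out

1, 7, 8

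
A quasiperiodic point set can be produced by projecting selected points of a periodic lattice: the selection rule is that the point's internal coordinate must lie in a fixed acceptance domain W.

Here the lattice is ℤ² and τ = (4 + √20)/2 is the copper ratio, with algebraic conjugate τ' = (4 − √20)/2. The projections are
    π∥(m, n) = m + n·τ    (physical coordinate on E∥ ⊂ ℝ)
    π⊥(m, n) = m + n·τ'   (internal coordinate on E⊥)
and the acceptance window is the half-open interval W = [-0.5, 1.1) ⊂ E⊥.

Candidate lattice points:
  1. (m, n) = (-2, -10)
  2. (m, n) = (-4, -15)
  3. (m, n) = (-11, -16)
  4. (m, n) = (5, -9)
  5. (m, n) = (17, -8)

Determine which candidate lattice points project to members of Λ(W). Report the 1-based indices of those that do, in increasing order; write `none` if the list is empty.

1, 2

Numerically τ ≈ 4.23607 and τ' = −1/τ ≈ -0.23607.
#1 (-2,-10): internal coord -2 + (-10)·τ' = +0.36068; +0.36068 ∈ [-0.5, 1.1) → IN Λ
#2 (-4,-15): internal coord -4 + (-15)·τ' = -0.45898; -0.45898 ∈ [-0.5, 1.1) → IN Λ
#3 (-11,-16): internal coord -11 + (-16)·τ' = -7.22291; -7.22291 ∉ [-0.5, 1.1) → out
#4 (5,-9): internal coord 5 + (-9)·τ' = +7.12461; +7.12461 ∉ [-0.5, 1.1) → out
#5 (17,-8): internal coord 17 + (-8)·τ' = +18.88854; +18.88854 ∉ [-0.5, 1.1) → out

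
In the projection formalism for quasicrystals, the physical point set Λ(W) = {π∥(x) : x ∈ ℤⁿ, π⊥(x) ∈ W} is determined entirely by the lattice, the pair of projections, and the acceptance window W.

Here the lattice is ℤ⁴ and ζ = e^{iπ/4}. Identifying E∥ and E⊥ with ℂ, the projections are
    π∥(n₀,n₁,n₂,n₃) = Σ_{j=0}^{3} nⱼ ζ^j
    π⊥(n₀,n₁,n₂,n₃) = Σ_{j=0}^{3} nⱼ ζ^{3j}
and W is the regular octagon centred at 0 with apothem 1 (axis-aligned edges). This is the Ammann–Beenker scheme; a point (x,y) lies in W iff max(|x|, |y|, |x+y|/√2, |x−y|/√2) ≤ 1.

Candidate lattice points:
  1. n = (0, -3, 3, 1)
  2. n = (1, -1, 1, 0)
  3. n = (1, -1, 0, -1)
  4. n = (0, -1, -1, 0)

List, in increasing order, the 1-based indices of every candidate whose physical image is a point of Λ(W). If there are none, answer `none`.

π⊥(n) = n₀ + n₁ζ³ + n₂ζ⁶ + n₃ζ⁹ where ζ = e^{iπ/4}.
#1 (0, -3, 3, 1): internal (2.8284, -4.4142); octagon support 5.1213 vs apothem 1 → ∉ W
#2 (1, -1, 1, 0): internal (1.7071, -1.7071); octagon support 2.4142 vs apothem 1 → ∉ W
#3 (1, -1, 0, -1): internal (1.0000, -1.4142); octagon support 1.7071 vs apothem 1 → ∉ W
#4 (0, -1, -1, 0): internal (0.7071, 0.2929); octagon support 0.7071 vs apothem 1 → ∈ W

4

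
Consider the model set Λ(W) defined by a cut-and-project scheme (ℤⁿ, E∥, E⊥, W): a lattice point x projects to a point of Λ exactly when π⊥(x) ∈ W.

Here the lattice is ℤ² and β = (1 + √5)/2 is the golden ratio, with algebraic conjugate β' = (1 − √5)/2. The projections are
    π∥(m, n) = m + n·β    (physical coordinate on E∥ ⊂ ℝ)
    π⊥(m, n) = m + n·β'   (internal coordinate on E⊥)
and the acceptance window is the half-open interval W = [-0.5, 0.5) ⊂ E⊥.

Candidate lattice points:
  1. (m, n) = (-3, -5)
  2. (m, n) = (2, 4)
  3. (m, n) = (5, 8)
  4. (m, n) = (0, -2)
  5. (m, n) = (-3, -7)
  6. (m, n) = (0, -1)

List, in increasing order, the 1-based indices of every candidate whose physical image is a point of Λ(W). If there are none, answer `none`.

1, 2, 3

Numerically β ≈ 1.618034 and β' = −1/β ≈ -0.618034.
#1 (-3,-5): internal coord -3 + (-5)·β' = +0.090170; +0.090170 ∈ [-0.5, 0.5) → IN Λ
#2 (2,4): internal coord 2 + (4)·β' = -0.472136; -0.472136 ∈ [-0.5, 0.5) → IN Λ
#3 (5,8): internal coord 5 + (8)·β' = +0.055728; +0.055728 ∈ [-0.5, 0.5) → IN Λ
#4 (0,-2): internal coord 0 + (-2)·β' = +1.236068; +1.236068 ∉ [-0.5, 0.5) → out
#5 (-3,-7): internal coord -3 + (-7)·β' = +1.326238; +1.326238 ∉ [-0.5, 0.5) → out
#6 (0,-1): internal coord 0 + (-1)·β' = +0.618034; +0.618034 ∉ [-0.5, 0.5) → out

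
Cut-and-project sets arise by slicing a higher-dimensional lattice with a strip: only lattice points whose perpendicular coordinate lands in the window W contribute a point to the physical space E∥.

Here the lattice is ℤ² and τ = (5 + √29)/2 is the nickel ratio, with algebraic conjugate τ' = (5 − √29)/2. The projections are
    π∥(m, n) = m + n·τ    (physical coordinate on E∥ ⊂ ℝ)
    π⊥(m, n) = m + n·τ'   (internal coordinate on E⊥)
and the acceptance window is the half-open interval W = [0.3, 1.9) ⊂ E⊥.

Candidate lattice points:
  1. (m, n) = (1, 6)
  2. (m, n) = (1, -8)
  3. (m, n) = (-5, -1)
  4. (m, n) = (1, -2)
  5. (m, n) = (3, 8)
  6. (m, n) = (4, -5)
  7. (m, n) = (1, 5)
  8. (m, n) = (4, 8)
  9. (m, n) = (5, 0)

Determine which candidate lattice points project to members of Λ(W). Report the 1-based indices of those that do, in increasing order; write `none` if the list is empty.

4, 5

Compute τ' = (5−√29)/2 = -0.192582, so π⊥(m,n) = m -0.192582·n.
candidate 1: (m,n)=(1,6) → π∥ = 1+6·τ ≈ 32.155494, π⊥ = 1+6·τ' ≈ -0.155494 ∉ [0.3, 1.9) ⇒ out
candidate 2: (m,n)=(1,-8) → π∥ = 1-8·τ ≈ -40.540659, π⊥ = 1-8·τ' ≈ 2.540659 ∉ [0.3, 1.9) ⇒ out
candidate 3: (m,n)=(-5,-1) → π∥ = -5-1·τ ≈ -10.192582, π⊥ = -5-1·τ' ≈ -4.807418 ∉ [0.3, 1.9) ⇒ out
candidate 4: (m,n)=(1,-2) → π∥ = 1-2·τ ≈ -9.385165, π⊥ = 1-2·τ' ≈ 1.385165 ∈ [0.3, 1.9) ⇒ IN Λ
candidate 5: (m,n)=(3,8) → π∥ = 3+8·τ ≈ 44.540659, π⊥ = 3+8·τ' ≈ 1.459341 ∈ [0.3, 1.9) ⇒ IN Λ
candidate 6: (m,n)=(4,-5) → π∥ = 4-5·τ ≈ -21.962912, π⊥ = 4-5·τ' ≈ 4.962912 ∉ [0.3, 1.9) ⇒ out
candidate 7: (m,n)=(1,5) → π∥ = 1+5·τ ≈ 26.962912, π⊥ = 1+5·τ' ≈ 0.037088 ∉ [0.3, 1.9) ⇒ out
candidate 8: (m,n)=(4,8) → π∥ = 4+8·τ ≈ 45.540659, π⊥ = 4+8·τ' ≈ 2.459341 ∉ [0.3, 1.9) ⇒ out
candidate 9: (m,n)=(5,0) → π∥ = 5+0·τ ≈ 5.000000, π⊥ = 5+0·τ' ≈ 5.000000 ∉ [0.3, 1.9) ⇒ out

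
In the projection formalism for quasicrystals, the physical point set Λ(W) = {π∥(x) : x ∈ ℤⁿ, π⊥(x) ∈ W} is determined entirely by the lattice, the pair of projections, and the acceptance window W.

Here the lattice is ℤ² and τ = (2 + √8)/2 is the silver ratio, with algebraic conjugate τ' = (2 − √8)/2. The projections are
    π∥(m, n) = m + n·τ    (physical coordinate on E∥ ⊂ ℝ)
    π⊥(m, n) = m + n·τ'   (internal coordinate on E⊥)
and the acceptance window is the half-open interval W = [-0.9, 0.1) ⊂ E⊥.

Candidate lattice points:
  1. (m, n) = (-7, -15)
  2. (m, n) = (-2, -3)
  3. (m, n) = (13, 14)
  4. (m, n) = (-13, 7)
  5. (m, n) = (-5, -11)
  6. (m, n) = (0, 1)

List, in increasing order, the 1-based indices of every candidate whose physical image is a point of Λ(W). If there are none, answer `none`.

Numerically τ ≈ 2.414214 and τ' = −1/τ ≈ -0.414214.
[1] lift (-7,-15): star map gives -0.786797; window check -0.9 ≤ -0.786797 < 0.1 is true → IN Λ
[2] lift (-2,-3): star map gives -0.757359; window check -0.9 ≤ -0.757359 < 0.1 is true → IN Λ
[3] lift (13,14): star map gives 7.201010; window check -0.9 ≤ 7.201010 < 0.1 is false → out
[4] lift (-13,7): star map gives -15.899495; window check -0.9 ≤ -15.899495 < 0.1 is false → out
[5] lift (-5,-11): star map gives -0.443651; window check -0.9 ≤ -0.443651 < 0.1 is true → IN Λ
[6] lift (0,1): star map gives -0.414214; window check -0.9 ≤ -0.414214 < 0.1 is true → IN Λ

1, 2, 5, 6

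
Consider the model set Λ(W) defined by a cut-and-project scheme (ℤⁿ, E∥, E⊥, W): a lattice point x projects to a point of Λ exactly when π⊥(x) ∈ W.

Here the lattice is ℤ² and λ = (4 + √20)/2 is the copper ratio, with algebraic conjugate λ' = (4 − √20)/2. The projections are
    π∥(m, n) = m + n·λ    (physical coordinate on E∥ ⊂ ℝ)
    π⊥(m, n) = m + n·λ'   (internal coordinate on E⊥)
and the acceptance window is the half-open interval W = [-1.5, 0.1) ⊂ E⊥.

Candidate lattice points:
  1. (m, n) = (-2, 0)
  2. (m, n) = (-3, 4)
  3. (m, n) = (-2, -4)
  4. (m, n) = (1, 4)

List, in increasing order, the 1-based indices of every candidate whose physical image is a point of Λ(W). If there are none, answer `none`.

3, 4

Numerically λ ≈ 4.2361 and λ' = −1/λ ≈ -0.2361.
#1 (-2,0): internal coord -2 + (0)·λ' = -2.0000; -2.0000 ∉ [-1.5, 0.1) → out
#2 (-3,4): internal coord -3 + (4)·λ' = -3.9443; -3.9443 ∉ [-1.5, 0.1) → out
#3 (-2,-4): internal coord -2 + (-4)·λ' = -1.0557; -1.0557 ∈ [-1.5, 0.1) → IN Λ
#4 (1,4): internal coord 1 + (4)·λ' = +0.0557; +0.0557 ∈ [-1.5, 0.1) → IN Λ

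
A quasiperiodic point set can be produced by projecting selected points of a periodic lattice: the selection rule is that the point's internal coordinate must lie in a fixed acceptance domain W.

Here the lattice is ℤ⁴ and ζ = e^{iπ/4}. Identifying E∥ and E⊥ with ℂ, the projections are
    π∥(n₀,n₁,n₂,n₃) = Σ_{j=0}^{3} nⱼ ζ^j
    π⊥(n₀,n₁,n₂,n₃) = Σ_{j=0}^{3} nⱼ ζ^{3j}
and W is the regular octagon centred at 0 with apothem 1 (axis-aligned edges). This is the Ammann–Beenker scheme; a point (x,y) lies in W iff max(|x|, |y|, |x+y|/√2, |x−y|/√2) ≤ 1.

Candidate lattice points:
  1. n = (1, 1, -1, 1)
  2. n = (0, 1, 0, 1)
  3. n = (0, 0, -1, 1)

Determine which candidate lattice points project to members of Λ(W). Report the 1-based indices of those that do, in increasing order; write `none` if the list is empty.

π⊥(n) = n₀ + n₁ζ³ + n₂ζ⁶ + n₃ζ⁹ where ζ = e^{iπ/4}.
#1 (1, 1, -1, 1): internal (1.00000, 2.41421); octagon support 2.41421 vs apothem 1 → ∉ W
#2 (0, 1, 0, 1): internal (0.00000, 1.41421); octagon support 1.41421 vs apothem 1 → ∉ W
#3 (0, 0, -1, 1): internal (0.70711, 1.70711); octagon support 1.70711 vs apothem 1 → ∉ W

none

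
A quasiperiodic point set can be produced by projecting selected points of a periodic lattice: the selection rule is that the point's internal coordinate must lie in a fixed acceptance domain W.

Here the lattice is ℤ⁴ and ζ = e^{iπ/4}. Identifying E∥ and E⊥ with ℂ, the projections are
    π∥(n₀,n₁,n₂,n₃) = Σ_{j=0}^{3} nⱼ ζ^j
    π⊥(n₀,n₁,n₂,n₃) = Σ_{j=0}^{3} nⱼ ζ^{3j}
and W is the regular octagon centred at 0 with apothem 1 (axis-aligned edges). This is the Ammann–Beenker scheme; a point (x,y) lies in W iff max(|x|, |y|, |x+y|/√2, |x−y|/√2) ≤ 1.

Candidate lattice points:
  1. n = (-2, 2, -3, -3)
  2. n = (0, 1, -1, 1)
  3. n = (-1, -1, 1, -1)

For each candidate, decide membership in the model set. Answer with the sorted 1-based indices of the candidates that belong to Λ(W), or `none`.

With ζ = e^{iπ/4} the internal vectors are ζ^0,ζ^3,ζ^6,ζ^9.
#1 (-2, 2, -3, -3): internal (-5.5355, 2.2929); octagon support 5.5355 vs apothem 1 → ∉ W
#2 (0, 1, -1, 1): internal (0.0000, 2.4142); octagon support 2.4142 vs apothem 1 → ∉ W
#3 (-1, -1, 1, -1): internal (-1.0000, -2.4142); octagon support 2.4142 vs apothem 1 → ∉ W

none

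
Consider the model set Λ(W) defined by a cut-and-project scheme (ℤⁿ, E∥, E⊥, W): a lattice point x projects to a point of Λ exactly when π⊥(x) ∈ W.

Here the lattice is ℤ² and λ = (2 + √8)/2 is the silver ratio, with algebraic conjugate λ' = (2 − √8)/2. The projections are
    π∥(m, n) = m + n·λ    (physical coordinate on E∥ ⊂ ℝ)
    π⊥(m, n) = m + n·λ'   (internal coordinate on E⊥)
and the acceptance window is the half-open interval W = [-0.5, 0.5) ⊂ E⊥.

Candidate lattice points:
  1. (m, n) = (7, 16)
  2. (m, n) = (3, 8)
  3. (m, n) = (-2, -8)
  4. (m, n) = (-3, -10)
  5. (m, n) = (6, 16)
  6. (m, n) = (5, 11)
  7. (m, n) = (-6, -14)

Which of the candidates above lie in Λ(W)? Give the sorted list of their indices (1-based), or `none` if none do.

Numerically λ ≈ 2.414214 and λ' = −1/λ ≈ -0.414214.
candidate 1: (m,n)=(7,16) → π∥ = 7+16·λ ≈ 45.627417, π⊥ = 7+16·λ' ≈ 0.372583 ∈ [-0.5, 0.5) ⇒ IN Λ
candidate 2: (m,n)=(3,8) → π∥ = 3+8·λ ≈ 22.313708, π⊥ = 3+8·λ' ≈ -0.313708 ∈ [-0.5, 0.5) ⇒ IN Λ
candidate 3: (m,n)=(-2,-8) → π∥ = -2-8·λ ≈ -21.313708, π⊥ = -2-8·λ' ≈ 1.313708 ∉ [-0.5, 0.5) ⇒ out
candidate 4: (m,n)=(-3,-10) → π∥ = -3-10·λ ≈ -27.142136, π⊥ = -3-10·λ' ≈ 1.142136 ∉ [-0.5, 0.5) ⇒ out
candidate 5: (m,n)=(6,16) → π∥ = 6+16·λ ≈ 44.627417, π⊥ = 6+16·λ' ≈ -0.627417 ∉ [-0.5, 0.5) ⇒ out
candidate 6: (m,n)=(5,11) → π∥ = 5+11·λ ≈ 31.556349, π⊥ = 5+11·λ' ≈ 0.443651 ∈ [-0.5, 0.5) ⇒ IN Λ
candidate 7: (m,n)=(-6,-14) → π∥ = -6-14·λ ≈ -39.798990, π⊥ = -6-14·λ' ≈ -0.201010 ∈ [-0.5, 0.5) ⇒ IN Λ

1, 2, 6, 7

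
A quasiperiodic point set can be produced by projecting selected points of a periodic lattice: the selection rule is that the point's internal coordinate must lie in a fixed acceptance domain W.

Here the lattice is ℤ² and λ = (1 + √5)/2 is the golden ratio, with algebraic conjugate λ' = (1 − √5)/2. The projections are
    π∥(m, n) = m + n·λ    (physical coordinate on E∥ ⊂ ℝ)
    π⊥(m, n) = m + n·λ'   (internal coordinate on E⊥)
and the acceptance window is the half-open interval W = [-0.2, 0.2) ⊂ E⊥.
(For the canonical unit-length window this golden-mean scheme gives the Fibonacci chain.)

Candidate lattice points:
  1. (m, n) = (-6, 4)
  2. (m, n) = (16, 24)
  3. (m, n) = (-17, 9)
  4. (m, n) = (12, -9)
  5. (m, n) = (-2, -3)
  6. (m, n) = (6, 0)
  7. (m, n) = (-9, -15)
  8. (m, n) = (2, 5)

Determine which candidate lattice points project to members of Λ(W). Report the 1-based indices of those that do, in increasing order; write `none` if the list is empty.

Compute λ' = (1−√5)/2 = -0.61803, so π⊥(m,n) = m -0.61803·n.
[1] lift (-6,4): star map gives -8.47214; window check -0.2 ≤ -8.47214 < 0.2 is false → out
[2] lift (16,24): star map gives 1.16718; window check -0.2 ≤ 1.16718 < 0.2 is false → out
[3] lift (-17,9): star map gives -22.56231; window check -0.2 ≤ -22.56231 < 0.2 is false → out
[4] lift (12,-9): star map gives 17.56231; window check -0.2 ≤ 17.56231 < 0.2 is false → out
[5] lift (-2,-3): star map gives -0.14590; window check -0.2 ≤ -0.14590 < 0.2 is true → IN Λ
[6] lift (6,0): star map gives 6.00000; window check -0.2 ≤ 6.00000 < 0.2 is false → out
[7] lift (-9,-15): star map gives 0.27051; window check -0.2 ≤ 0.27051 < 0.2 is false → out
[8] lift (2,5): star map gives -1.09017; window check -0.2 ≤ -1.09017 < 0.2 is false → out

5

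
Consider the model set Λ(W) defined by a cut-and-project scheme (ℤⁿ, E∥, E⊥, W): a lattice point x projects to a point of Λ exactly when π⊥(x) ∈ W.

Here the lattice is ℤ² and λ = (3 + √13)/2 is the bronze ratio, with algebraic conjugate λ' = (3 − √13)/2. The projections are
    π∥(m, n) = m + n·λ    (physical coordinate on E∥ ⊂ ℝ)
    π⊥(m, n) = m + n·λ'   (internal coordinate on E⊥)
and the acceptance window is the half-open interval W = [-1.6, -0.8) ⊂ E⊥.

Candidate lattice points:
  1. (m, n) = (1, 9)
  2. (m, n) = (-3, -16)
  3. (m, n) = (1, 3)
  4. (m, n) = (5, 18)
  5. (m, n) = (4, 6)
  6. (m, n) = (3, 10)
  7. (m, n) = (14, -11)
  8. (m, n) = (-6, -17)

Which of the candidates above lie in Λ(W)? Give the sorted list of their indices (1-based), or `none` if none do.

8

Compute λ' = (3−√13)/2 = -0.30278, so π⊥(m,n) = m -0.30278·n.
[1] lift (1,9): star map gives -1.72498; window check -1.6 ≤ -1.72498 < -0.8 is false → out
[2] lift (-3,-16): star map gives 1.84441; window check -1.6 ≤ 1.84441 < -0.8 is false → out
[3] lift (1,3): star map gives 0.09167; window check -1.6 ≤ 0.09167 < -0.8 is false → out
[4] lift (5,18): star map gives -0.44996; window check -1.6 ≤ -0.44996 < -0.8 is false → out
[5] lift (4,6): star map gives 2.18335; window check -1.6 ≤ 2.18335 < -0.8 is false → out
[6] lift (3,10): star map gives -0.02776; window check -1.6 ≤ -0.02776 < -0.8 is false → out
[7] lift (14,-11): star map gives 17.33053; window check -1.6 ≤ 17.33053 < -0.8 is false → out
[8] lift (-6,-17): star map gives -0.85281; window check -1.6 ≤ -0.85281 < -0.8 is true → IN Λ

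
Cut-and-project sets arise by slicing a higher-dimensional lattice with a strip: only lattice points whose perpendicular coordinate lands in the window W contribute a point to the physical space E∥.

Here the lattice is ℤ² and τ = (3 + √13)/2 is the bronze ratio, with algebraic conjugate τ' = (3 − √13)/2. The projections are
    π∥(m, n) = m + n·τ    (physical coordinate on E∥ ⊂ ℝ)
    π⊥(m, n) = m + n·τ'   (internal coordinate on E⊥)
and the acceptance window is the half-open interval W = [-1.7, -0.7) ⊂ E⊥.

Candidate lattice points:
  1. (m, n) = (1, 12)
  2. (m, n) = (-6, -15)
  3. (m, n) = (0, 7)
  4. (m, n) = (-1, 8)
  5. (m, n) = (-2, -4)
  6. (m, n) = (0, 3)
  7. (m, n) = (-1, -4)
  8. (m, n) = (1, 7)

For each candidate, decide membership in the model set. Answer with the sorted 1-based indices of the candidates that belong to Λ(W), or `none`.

2, 5, 6, 8

Compute τ' = (3−√13)/2 = -0.302776, so π⊥(m,n) = m -0.302776·n.
[1] lift (1,12): star map gives -2.633308; window check -1.7 ≤ -2.633308 < -0.7 is false → out
[2] lift (-6,-15): star map gives -1.458365; window check -1.7 ≤ -1.458365 < -0.7 is true → IN Λ
[3] lift (0,7): star map gives -2.119429; window check -1.7 ≤ -2.119429 < -0.7 is false → out
[4] lift (-1,8): star map gives -3.422205; window check -1.7 ≤ -3.422205 < -0.7 is false → out
[5] lift (-2,-4): star map gives -0.788897; window check -1.7 ≤ -0.788897 < -0.7 is true → IN Λ
[6] lift (0,3): star map gives -0.908327; window check -1.7 ≤ -0.908327 < -0.7 is true → IN Λ
[7] lift (-1,-4): star map gives 0.211103; window check -1.7 ≤ 0.211103 < -0.7 is false → out
[8] lift (1,7): star map gives -1.119429; window check -1.7 ≤ -1.119429 < -0.7 is true → IN Λ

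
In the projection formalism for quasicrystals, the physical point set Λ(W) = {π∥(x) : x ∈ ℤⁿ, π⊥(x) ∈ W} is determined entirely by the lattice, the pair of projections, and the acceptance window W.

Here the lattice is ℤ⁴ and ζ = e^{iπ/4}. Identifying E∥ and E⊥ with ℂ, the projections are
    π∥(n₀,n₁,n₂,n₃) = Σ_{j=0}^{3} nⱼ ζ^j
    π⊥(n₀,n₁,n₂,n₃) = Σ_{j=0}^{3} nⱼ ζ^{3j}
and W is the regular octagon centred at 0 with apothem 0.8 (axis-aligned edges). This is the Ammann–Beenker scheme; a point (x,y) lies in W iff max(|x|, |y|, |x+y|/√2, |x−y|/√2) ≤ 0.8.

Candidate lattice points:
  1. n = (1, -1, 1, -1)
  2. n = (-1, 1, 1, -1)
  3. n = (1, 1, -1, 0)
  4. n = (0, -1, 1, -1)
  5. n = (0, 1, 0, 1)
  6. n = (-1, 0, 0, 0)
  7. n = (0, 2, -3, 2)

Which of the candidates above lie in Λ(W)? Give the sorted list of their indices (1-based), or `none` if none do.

Internal map: ζ^{3j} for j=0..3 gives (1,0), (−√2/2,√2/2), (0,−1), (√2/2,√2/2).
#1 (1, -1, 1, -1): internal (1.00000, -2.41421); octagon support 2.41421 vs apothem 0.8 → ∉ W
#2 (-1, 1, 1, -1): internal (-2.41421, -1.00000); octagon support 2.41421 vs apothem 0.8 → ∉ W
#3 (1, 1, -1, 0): internal (0.29289, 1.70711); octagon support 1.70711 vs apothem 0.8 → ∉ W
#4 (0, -1, 1, -1): internal (0.00000, -2.41421); octagon support 2.41421 vs apothem 0.8 → ∉ W
#5 (0, 1, 0, 1): internal (0.00000, 1.41421); octagon support 1.41421 vs apothem 0.8 → ∉ W
#6 (-1, 0, 0, 0): internal (-1.00000, 0.00000); octagon support 1.00000 vs apothem 0.8 → ∉ W
#7 (0, 2, -3, 2): internal (0.00000, 5.82843); octagon support 5.82843 vs apothem 0.8 → ∉ W

none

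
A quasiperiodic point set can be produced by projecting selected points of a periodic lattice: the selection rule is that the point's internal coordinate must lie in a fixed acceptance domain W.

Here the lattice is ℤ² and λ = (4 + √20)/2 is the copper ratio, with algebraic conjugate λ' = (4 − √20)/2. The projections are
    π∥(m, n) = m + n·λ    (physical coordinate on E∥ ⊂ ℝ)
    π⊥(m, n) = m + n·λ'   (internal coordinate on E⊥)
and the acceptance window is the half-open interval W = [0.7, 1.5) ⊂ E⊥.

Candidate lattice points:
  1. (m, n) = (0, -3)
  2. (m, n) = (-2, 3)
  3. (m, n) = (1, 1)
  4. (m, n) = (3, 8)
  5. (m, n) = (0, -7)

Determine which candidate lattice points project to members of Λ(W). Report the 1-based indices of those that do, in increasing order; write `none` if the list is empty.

1, 3, 4

Numerically λ ≈ 4.2361 and λ' = −1/λ ≈ -0.2361.
candidate 1: (m,n)=(0,-3) → π∥ = 0-3·λ ≈ -12.7082, π⊥ = 0-3·λ' ≈ 0.7082 ∈ [0.7, 1.5) ⇒ IN Λ
candidate 2: (m,n)=(-2,3) → π∥ = -2+3·λ ≈ 10.7082, π⊥ = -2+3·λ' ≈ -2.7082 ∉ [0.7, 1.5) ⇒ out
candidate 3: (m,n)=(1,1) → π∥ = 1+1·λ ≈ 5.2361, π⊥ = 1+1·λ' ≈ 0.7639 ∈ [0.7, 1.5) ⇒ IN Λ
candidate 4: (m,n)=(3,8) → π∥ = 3+8·λ ≈ 36.8885, π⊥ = 3+8·λ' ≈ 1.1115 ∈ [0.7, 1.5) ⇒ IN Λ
candidate 5: (m,n)=(0,-7) → π∥ = 0-7·λ ≈ -29.6525, π⊥ = 0-7·λ' ≈ 1.6525 ∉ [0.7, 1.5) ⇒ out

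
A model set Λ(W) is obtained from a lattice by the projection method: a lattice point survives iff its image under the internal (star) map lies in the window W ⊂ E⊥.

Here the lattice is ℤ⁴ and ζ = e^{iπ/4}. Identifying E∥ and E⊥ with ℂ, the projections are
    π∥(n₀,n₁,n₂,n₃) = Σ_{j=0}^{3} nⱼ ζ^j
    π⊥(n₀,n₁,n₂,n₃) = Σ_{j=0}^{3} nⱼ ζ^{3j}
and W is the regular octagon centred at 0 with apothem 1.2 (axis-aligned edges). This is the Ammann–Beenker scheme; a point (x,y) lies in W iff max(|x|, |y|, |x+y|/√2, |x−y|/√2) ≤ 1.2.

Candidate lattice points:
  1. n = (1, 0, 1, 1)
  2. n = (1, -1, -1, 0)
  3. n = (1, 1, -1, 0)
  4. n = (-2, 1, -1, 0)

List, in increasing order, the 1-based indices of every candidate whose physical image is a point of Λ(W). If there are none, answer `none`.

none

π⊥(n) = n₀ + n₁ζ³ + n₂ζ⁶ + n₃ζ⁹ where ζ = e^{iπ/4}.
candidate 1: n = (1, 0, 1, 1) → π⊥ ≈ (+1.707107, -0.292893); max(|x|,|y|,|x±y|/√2) = 1.707107 > 1.2 ⇒ ∉ W
candidate 2: n = (1, -1, -1, 0) → π⊥ ≈ (+1.707107, +0.292893); max(|x|,|y|,|x±y|/√2) = 1.707107 > 1.2 ⇒ ∉ W
candidate 3: n = (1, 1, -1, 0) → π⊥ ≈ (+0.292893, +1.707107); max(|x|,|y|,|x±y|/√2) = 1.707107 > 1.2 ⇒ ∉ W
candidate 4: n = (-2, 1, -1, 0) → π⊥ ≈ (-2.707107, +1.707107); max(|x|,|y|,|x±y|/√2) = 3.121320 > 1.2 ⇒ ∉ W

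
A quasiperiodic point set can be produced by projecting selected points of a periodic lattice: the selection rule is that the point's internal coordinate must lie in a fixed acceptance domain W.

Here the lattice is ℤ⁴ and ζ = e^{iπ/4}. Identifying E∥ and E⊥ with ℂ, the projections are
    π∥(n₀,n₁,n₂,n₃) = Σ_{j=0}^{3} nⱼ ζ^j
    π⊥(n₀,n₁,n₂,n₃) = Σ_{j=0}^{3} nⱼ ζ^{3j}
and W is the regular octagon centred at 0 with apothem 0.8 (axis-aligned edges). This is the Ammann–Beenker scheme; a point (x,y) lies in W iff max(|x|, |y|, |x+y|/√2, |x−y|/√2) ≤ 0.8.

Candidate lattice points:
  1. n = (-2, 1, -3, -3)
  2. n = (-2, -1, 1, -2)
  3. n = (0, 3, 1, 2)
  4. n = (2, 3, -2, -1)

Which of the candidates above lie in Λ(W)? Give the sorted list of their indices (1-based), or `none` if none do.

none

Internal map: ζ^{3j} for j=0..3 gives (1,0), (−√2/2,√2/2), (0,−1), (√2/2,√2/2).
candidate 1: n = (-2, 1, -3, -3) → π⊥ ≈ (-4.828427, +1.585786); max(|x|,|y|,|x±y|/√2) = 4.828427 > 0.8 ⇒ ∉ W
candidate 2: n = (-2, -1, 1, -2) → π⊥ ≈ (-2.707107, -3.121320); max(|x|,|y|,|x±y|/√2) = 4.121320 > 0.8 ⇒ ∉ W
candidate 3: n = (0, 3, 1, 2) → π⊥ ≈ (-0.707107, +2.535534); max(|x|,|y|,|x±y|/√2) = 2.535534 > 0.8 ⇒ ∉ W
candidate 4: n = (2, 3, -2, -1) → π⊥ ≈ (-0.828427, +3.414214); max(|x|,|y|,|x±y|/√2) = 3.414214 > 0.8 ⇒ ∉ W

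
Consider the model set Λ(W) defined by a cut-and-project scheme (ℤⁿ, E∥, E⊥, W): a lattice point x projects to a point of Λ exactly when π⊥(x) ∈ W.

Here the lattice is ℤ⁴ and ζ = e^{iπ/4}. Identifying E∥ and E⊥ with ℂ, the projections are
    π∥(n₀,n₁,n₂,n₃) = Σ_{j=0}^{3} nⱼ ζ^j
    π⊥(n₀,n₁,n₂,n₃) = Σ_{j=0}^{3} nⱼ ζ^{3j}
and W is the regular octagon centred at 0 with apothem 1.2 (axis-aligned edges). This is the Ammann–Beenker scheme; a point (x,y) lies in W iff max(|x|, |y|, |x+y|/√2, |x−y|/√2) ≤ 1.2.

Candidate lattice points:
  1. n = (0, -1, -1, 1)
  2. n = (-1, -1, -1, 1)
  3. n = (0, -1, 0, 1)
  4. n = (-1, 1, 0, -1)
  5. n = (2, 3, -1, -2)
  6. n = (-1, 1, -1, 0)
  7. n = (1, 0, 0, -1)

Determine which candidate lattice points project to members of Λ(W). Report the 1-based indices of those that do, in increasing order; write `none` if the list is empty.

With ζ = e^{iπ/4} the internal vectors are ζ^0,ζ^3,ζ^6,ζ^9.
candidate 1: n = (0, -1, -1, 1) → π⊥ ≈ (+1.414214, +1.000000); max(|x|,|y|,|x±y|/√2) = 1.707107 > 1.2 ⇒ ∉ W
candidate 2: n = (-1, -1, -1, 1) → π⊥ ≈ (+0.414214, +1.000000); max(|x|,|y|,|x±y|/√2) = 1.000000 ≤ 1.2 ⇒ ∈ W
candidate 3: n = (0, -1, 0, 1) → π⊥ ≈ (+1.414214, +0.000000); max(|x|,|y|,|x±y|/√2) = 1.414214 > 1.2 ⇒ ∉ W
candidate 4: n = (-1, 1, 0, -1) → π⊥ ≈ (-2.414214, +0.000000); max(|x|,|y|,|x±y|/√2) = 2.414214 > 1.2 ⇒ ∉ W
candidate 5: n = (2, 3, -1, -2) → π⊥ ≈ (-1.535534, +1.707107); max(|x|,|y|,|x±y|/√2) = 2.292893 > 1.2 ⇒ ∉ W
candidate 6: n = (-1, 1, -1, 0) → π⊥ ≈ (-1.707107, +1.707107); max(|x|,|y|,|x±y|/√2) = 2.414214 > 1.2 ⇒ ∉ W
candidate 7: n = (1, 0, 0, -1) → π⊥ ≈ (+0.292893, -0.707107); max(|x|,|y|,|x±y|/√2) = 0.707107 ≤ 1.2 ⇒ ∈ W

2, 7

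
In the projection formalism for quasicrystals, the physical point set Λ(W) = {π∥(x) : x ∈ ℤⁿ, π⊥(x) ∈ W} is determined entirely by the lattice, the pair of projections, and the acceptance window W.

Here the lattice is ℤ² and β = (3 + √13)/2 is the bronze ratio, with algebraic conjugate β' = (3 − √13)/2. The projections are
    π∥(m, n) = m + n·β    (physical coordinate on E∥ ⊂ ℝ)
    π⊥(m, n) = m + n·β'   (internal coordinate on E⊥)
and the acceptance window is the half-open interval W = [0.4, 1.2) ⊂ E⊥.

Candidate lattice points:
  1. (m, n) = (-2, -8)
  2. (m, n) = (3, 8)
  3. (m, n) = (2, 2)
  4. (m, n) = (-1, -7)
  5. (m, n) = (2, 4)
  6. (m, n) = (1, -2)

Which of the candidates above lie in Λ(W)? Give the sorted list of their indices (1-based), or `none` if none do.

Compute β' = (3−√13)/2 = -0.3028, so π⊥(m,n) = m -0.3028·n.
candidate 1: (m,n)=(-2,-8) → π∥ = -2-8·β ≈ -28.4222, π⊥ = -2-8·β' ≈ 0.4222 ∈ [0.4, 1.2) ⇒ IN Λ
candidate 2: (m,n)=(3,8) → π∥ = 3+8·β ≈ 29.4222, π⊥ = 3+8·β' ≈ 0.5778 ∈ [0.4, 1.2) ⇒ IN Λ
candidate 3: (m,n)=(2,2) → π∥ = 2+2·β ≈ 8.6056, π⊥ = 2+2·β' ≈ 1.3944 ∉ [0.4, 1.2) ⇒ out
candidate 4: (m,n)=(-1,-7) → π∥ = -1-7·β ≈ -24.1194, π⊥ = -1-7·β' ≈ 1.1194 ∈ [0.4, 1.2) ⇒ IN Λ
candidate 5: (m,n)=(2,4) → π∥ = 2+4·β ≈ 15.2111, π⊥ = 2+4·β' ≈ 0.7889 ∈ [0.4, 1.2) ⇒ IN Λ
candidate 6: (m,n)=(1,-2) → π∥ = 1-2·β ≈ -5.6056, π⊥ = 1-2·β' ≈ 1.6056 ∉ [0.4, 1.2) ⇒ out

1, 2, 4, 5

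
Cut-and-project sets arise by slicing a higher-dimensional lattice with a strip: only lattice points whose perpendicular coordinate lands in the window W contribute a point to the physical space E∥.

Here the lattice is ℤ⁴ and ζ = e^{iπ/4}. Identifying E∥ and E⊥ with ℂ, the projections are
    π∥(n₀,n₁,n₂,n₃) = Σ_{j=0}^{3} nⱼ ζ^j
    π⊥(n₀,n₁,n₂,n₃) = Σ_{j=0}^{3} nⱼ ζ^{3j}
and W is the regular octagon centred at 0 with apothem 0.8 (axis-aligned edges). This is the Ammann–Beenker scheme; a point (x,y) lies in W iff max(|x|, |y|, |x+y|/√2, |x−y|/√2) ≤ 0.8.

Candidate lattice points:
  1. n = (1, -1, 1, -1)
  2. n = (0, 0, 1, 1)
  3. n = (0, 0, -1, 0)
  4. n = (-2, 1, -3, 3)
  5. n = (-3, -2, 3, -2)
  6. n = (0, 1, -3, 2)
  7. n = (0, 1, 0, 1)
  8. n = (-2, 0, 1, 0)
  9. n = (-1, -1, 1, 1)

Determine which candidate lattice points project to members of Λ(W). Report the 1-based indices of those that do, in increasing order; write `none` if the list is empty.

π⊥(n) = n₀ + n₁ζ³ + n₂ζ⁶ + n₃ζ⁹ where ζ = e^{iπ/4}.
#1 (1, -1, 1, -1): internal (1.0000, -2.4142); octagon support 2.4142 vs apothem 0.8 → ∉ W
#2 (0, 0, 1, 1): internal (0.7071, -0.2929); octagon support 0.7071 vs apothem 0.8 → ∈ W
#3 (0, 0, -1, 0): internal (0.0000, 1.0000); octagon support 1.0000 vs apothem 0.8 → ∉ W
#4 (-2, 1, -3, 3): internal (-0.5858, 5.8284); octagon support 5.8284 vs apothem 0.8 → ∉ W
#5 (-3, -2, 3, -2): internal (-3.0000, -5.8284); octagon support 6.2426 vs apothem 0.8 → ∉ W
#6 (0, 1, -3, 2): internal (0.7071, 5.1213); octagon support 5.1213 vs apothem 0.8 → ∉ W
#7 (0, 1, 0, 1): internal (0.0000, 1.4142); octagon support 1.4142 vs apothem 0.8 → ∉ W
#8 (-2, 0, 1, 0): internal (-2.0000, -1.0000); octagon support 2.1213 vs apothem 0.8 → ∉ W
#9 (-1, -1, 1, 1): internal (0.4142, -1.0000); octagon support 1.0000 vs apothem 0.8 → ∉ W

2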